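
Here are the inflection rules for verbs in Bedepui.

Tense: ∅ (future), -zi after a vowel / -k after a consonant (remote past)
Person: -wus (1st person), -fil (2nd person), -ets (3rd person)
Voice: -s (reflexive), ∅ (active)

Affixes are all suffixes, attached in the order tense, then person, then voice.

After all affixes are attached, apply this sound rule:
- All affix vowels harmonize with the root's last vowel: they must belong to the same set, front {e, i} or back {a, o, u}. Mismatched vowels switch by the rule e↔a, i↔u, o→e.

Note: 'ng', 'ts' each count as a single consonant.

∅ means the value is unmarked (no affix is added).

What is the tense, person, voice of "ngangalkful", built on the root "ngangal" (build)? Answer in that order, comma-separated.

Segment: ngangal-k-fil.
tense: -zi/k → remote past.
person: -fil → 2nd person.
voice: ∅ → active.

remote past, 2nd person, active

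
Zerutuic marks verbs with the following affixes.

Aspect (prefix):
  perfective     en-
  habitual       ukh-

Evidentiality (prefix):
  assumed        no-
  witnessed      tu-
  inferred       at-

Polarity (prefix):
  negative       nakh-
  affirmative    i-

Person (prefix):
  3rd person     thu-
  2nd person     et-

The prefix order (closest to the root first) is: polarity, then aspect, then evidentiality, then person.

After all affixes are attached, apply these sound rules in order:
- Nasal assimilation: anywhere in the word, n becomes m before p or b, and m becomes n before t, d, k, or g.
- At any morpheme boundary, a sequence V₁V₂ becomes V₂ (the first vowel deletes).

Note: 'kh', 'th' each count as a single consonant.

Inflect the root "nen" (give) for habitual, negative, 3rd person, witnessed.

Attach polarity negative nakh- → nakhnen.
Attach aspect habitual ukh- → ukhnakhnen.
Attach evidentiality witnessed tu- → tuukhnakhnen.
Attach person 3rd person thu- → thutuukhnakhnen.
Nasal assimilation: no change.
Apply vowel deletion: thutuukhnakhnen → thutukhnakhnen.

thutukhnakhnen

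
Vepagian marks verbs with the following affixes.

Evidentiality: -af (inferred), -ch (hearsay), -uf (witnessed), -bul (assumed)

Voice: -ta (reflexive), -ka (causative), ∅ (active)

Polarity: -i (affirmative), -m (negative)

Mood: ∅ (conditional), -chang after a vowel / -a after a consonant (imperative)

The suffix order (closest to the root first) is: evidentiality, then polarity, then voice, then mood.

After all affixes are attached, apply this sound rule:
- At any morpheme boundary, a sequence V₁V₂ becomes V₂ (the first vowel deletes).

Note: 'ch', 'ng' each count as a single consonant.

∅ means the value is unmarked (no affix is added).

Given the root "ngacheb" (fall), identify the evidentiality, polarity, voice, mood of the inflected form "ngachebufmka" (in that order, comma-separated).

Segment: ngacheb-uf-m-ka.
evidentiality: -uf → witnessed.
polarity: -m → negative.
voice: -ka → causative.
mood: ∅ → conditional.

witnessed, negative, causative, conditional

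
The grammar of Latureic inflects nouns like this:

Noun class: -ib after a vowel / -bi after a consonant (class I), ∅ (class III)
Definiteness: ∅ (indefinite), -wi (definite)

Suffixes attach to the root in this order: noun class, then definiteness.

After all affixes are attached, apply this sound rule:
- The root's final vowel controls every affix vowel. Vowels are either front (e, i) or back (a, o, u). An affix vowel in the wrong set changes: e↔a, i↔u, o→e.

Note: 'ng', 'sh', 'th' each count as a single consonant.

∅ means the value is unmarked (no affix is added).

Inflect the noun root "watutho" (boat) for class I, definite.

watuthoubwu

Attach noun class class I -ib (after vowel 'o') → watuthoib.
Attach definiteness definite -wi → watuthoibwi.
Apply vowel harmony: watuthoibwi → watuthoubwu.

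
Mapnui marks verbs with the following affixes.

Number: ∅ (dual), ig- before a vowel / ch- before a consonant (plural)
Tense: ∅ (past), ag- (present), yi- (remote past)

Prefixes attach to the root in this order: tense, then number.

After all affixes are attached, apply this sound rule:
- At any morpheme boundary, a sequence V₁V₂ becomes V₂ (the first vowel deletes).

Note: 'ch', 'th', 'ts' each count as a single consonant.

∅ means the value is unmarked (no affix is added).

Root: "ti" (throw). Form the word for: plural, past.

tense = past: zero marking, form stays ti.
Attach number plural ch- (before consonant 't') → chti.
Vowel deletion: no change.

chti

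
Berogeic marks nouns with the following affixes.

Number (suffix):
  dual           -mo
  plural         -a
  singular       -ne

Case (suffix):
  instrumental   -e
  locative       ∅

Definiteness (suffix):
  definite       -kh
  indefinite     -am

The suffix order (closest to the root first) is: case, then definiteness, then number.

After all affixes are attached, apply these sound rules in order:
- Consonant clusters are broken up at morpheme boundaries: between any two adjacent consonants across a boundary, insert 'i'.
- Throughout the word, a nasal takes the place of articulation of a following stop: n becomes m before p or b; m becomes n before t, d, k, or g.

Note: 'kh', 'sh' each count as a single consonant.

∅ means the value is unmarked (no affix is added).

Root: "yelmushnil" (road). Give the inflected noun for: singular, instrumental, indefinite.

Attach case instrumental -e → yelmushnile.
Attach definiteness indefinite -am → yelmushnileam.
Attach number singular -ne → yelmushnileamne.
Apply epenthesis: yelmushnileamne → yelmushnileamine.
Nasal assimilation: no change.

yelmushnileamine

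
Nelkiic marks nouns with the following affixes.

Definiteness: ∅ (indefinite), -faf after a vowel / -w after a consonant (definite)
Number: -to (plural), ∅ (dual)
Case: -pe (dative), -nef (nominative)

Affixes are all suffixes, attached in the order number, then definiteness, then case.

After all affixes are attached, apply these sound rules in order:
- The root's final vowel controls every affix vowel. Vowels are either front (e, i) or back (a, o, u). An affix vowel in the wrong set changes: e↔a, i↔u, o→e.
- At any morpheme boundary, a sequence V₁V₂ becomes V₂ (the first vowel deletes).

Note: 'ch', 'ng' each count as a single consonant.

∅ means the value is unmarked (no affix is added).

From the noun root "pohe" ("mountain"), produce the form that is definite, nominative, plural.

pohetefefnef

Attach number plural -to → poheto.
Attach definiteness definite -faf (after vowel 'o') → pohetofaf.
Attach case nominative -nef → pohetofafnef.
Apply vowel harmony: pohetofafnef → pohetefefnef.
Vowel deletion: no change.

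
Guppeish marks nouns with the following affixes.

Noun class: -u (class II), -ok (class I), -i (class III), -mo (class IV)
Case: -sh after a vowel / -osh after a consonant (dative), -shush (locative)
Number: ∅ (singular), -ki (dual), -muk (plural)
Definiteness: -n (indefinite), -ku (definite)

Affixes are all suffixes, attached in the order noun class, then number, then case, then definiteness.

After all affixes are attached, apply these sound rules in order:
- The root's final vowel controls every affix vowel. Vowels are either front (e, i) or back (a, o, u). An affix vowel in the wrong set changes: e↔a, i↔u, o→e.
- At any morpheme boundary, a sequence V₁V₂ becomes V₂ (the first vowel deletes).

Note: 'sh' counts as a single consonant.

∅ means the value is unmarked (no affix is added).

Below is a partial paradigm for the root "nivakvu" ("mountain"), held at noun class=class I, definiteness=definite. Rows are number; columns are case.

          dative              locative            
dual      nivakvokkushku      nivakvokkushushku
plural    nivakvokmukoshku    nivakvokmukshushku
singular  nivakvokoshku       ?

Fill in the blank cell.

nivakvokshushku

Attach noun class class I -ok → nivakvuok.
number = singular: zero marking, form stays nivakvuok.
Attach case locative -shush → nivakvuokshush.
Attach definiteness definite -ku → nivakvuokshushku.
Vowel harmony: no change.
Apply vowel deletion: nivakvuokshushku → nivakvokshushku.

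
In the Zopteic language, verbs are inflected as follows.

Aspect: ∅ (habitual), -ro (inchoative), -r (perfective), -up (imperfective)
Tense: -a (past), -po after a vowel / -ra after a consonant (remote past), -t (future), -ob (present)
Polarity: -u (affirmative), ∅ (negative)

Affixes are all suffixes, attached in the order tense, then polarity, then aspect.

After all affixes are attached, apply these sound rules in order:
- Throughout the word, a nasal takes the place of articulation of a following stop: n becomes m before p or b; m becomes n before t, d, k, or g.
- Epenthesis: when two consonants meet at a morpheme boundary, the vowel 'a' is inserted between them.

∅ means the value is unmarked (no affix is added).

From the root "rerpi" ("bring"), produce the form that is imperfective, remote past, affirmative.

rerpipouup

Attach tense remote past -po (after vowel 'i') → rerpipo.
Attach polarity affirmative -u → rerpipou.
Attach aspect imperfective -up → rerpipouup.
Nasal assimilation: no change.
Epenthesis: no change.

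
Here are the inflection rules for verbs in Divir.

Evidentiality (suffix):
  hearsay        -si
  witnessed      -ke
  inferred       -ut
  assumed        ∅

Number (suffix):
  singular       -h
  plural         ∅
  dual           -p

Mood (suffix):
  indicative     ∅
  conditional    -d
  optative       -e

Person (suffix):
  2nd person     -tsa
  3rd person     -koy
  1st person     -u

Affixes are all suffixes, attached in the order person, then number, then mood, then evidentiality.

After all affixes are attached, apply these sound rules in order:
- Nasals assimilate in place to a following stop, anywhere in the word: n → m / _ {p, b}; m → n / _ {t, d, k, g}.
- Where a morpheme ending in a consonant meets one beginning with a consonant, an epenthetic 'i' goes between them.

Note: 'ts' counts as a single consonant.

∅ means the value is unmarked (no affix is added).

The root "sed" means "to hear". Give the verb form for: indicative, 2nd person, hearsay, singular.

Attach person 2nd person -tsa → sedtsa.
Attach number singular -h → sedtsah.
mood = indicative: zero marking, form stays sedtsah.
Attach evidentiality hearsay -si → sedtsahsi.
Nasal assimilation: no change.
Apply epenthesis: sedtsahsi → seditsahisi.

seditsahisi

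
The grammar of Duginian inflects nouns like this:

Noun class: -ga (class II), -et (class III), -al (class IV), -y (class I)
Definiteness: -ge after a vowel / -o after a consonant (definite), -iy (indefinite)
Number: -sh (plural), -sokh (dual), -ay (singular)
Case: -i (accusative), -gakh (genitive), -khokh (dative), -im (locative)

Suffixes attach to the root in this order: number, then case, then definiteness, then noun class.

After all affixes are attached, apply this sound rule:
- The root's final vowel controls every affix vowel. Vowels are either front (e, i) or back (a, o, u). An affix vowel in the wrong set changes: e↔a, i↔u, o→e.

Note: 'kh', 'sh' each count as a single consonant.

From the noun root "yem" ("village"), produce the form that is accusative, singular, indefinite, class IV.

Attach number singular -ay → yemay.
Attach case accusative -i → yemayi.
Attach definiteness indefinite -iy → yemayiiy.
Attach noun class class IV -al → yemayiiyal.
Apply vowel harmony: yemayiiyal → yemeyiiyel.

yemeyiiyel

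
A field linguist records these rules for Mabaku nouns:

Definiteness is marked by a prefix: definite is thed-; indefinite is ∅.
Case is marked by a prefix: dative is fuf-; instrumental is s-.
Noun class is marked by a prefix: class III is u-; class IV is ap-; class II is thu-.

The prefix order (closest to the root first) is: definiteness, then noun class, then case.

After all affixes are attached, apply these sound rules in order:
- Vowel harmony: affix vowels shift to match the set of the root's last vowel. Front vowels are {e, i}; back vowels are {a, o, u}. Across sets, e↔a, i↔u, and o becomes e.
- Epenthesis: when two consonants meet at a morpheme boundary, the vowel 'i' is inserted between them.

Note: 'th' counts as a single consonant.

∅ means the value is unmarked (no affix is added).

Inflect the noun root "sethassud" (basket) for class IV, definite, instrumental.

sapithadisethassud

Attach definiteness definite thed- → thedsethassud.
Attach noun class class IV ap- → apthedsethassud.
Attach case instrumental s- → sapthedsethassud.
Apply vowel harmony: sapthedsethassud → sapthadsethassud.
Apply epenthesis: sapthadsethassud → sapithadisethassud.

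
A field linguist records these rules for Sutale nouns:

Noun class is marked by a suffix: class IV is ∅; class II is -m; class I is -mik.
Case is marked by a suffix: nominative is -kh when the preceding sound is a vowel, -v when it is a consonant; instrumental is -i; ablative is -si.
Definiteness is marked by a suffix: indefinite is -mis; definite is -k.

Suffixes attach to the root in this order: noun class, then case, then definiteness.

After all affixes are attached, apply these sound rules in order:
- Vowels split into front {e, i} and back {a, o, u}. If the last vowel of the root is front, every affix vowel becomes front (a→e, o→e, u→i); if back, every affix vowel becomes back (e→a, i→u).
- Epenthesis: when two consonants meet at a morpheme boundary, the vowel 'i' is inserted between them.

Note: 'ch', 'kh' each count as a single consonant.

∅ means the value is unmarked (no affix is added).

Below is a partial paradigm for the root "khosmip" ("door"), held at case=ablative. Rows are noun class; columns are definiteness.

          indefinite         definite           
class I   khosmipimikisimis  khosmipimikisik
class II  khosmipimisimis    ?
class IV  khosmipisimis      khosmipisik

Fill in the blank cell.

Attach noun class class II -m → khosmipm.
Attach case ablative -si → khosmipmsi.
Attach definiteness definite -k → khosmipmsik.
Vowel harmony: no change.
Apply epenthesis: khosmipmsik → khosmipimisik.

khosmipimisik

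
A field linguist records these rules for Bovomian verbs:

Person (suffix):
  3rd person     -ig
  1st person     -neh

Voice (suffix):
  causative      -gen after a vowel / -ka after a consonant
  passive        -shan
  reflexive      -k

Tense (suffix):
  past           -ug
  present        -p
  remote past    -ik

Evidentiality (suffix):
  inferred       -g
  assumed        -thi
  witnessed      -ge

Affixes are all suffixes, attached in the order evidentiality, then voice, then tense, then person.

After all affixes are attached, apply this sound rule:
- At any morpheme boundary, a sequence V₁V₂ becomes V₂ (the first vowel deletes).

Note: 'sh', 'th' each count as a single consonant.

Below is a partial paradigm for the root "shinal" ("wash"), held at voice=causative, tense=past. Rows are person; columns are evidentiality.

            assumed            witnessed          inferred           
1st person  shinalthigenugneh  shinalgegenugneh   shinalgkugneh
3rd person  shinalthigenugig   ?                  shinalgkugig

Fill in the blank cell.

Attach evidentiality witnessed -ge → shinalge.
Attach voice causative -gen (after vowel 'e') → shinalgegen.
Attach tense past -ug → shinalgegenug.
Attach person 3rd person -ig → shinalgegenugig.
Vowel deletion: no change.

shinalgegenugig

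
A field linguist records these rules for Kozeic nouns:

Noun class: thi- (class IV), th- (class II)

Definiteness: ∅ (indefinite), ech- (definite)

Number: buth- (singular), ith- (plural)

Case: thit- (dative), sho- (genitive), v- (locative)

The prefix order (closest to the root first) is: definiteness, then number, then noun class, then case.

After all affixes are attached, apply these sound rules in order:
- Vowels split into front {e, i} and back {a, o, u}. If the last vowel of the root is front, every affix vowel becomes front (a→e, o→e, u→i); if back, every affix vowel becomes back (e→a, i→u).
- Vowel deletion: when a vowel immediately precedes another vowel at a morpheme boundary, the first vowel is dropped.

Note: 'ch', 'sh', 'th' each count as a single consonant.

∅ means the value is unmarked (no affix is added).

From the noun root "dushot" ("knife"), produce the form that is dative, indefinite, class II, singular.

definiteness = indefinite: zero marking, form stays dushot.
Attach number singular buth- → buthdushot.
Attach noun class class II th- → thbuthdushot.
Attach case dative thit- → thitthbuthdushot.
Apply vowel harmony: thitthbuthdushot → thutthbuthdushot.
Vowel deletion: no change.

thutthbuthdushot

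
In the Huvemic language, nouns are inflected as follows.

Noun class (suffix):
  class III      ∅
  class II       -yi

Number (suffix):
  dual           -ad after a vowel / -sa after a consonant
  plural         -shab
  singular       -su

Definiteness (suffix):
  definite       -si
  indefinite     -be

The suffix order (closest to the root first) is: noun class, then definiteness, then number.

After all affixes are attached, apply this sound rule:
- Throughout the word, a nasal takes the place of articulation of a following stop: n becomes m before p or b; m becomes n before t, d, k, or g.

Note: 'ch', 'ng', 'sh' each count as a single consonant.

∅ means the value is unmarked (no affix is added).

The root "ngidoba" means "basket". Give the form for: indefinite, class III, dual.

ngidobabead

noun class = class III: zero marking, form stays ngidoba.
Attach definiteness indefinite -be → ngidobabe.
Attach number dual -ad (after vowel 'e') → ngidobabead.
Nasal assimilation: no change.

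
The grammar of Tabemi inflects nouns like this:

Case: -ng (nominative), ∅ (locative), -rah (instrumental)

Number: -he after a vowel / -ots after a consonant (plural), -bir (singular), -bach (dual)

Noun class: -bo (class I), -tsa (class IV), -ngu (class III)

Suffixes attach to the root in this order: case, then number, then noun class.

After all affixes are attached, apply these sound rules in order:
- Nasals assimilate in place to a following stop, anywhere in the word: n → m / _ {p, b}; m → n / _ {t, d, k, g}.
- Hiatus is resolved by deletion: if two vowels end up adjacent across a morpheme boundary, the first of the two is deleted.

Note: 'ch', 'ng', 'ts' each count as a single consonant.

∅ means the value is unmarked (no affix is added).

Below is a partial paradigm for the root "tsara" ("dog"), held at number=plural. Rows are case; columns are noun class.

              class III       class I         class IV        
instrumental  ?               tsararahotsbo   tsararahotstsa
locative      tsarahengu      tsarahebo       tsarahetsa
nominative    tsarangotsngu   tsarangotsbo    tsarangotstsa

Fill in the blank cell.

Attach case instrumental -rah → tsararah.
Attach number plural -ots (after consonant 'h') → tsararahots.
Attach noun class class III -ngu → tsararahotsngu.
Nasal assimilation: no change.
Vowel deletion: no change.

tsararahotsngu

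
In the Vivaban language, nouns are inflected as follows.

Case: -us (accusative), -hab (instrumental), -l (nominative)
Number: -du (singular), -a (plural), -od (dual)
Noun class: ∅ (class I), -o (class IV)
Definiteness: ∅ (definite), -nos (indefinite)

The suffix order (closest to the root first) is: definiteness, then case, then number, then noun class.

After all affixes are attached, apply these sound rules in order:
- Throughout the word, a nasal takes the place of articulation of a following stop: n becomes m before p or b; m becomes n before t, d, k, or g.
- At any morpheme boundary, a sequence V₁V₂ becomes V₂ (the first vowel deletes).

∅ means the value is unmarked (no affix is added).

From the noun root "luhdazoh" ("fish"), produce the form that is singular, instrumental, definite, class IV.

luhdazohhabdo

definiteness = definite: zero marking, form stays luhdazoh.
Attach case instrumental -hab → luhdazohhab.
Attach number singular -du → luhdazohhabdu.
Attach noun class class IV -o → luhdazohhabduo.
Nasal assimilation: no change.
Apply vowel deletion: luhdazohhabduo → luhdazohhabdo.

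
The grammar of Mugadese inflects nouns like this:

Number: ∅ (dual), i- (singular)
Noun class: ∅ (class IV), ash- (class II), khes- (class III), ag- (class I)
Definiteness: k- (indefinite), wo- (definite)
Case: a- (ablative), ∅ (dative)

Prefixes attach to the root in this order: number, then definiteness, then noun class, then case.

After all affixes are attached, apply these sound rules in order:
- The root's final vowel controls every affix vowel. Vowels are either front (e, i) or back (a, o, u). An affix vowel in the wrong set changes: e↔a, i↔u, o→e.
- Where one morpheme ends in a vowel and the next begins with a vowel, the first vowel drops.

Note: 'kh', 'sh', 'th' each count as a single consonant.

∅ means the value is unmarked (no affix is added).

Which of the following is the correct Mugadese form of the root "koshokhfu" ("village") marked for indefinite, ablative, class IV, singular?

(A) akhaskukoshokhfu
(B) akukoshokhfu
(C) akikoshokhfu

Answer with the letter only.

Attach number singular i- → ikoshokhfu.
Attach definiteness indefinite k- → kikoshokhfu.
noun class = class IV: zero marking, form stays kikoshokhfu.
Attach case ablative a- → akikoshokhfu.
Apply vowel harmony: akikoshokhfu → akukoshokhfu.
Vowel deletion: no change.
So the correct form is akukoshokhfu, option (B).
(C) akikoshokhfu is wrong: it fails to apply the sound rule(s).
(A) akhaskukoshokhfu is wrong: it uses class III instead of class IV for noun class.

B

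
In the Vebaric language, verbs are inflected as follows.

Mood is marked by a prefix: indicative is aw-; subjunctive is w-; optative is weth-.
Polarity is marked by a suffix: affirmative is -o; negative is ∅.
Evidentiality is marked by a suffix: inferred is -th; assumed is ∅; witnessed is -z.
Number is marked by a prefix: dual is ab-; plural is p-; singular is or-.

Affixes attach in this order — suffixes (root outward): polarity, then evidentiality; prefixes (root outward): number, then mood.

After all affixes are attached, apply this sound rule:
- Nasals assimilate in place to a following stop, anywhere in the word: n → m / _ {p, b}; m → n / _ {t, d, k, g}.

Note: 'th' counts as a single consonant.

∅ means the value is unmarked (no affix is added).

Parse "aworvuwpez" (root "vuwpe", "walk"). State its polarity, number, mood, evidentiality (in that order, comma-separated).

negative, singular, indicative, witnessed

Segment: aw-or-vuwpe-z.
polarity: ∅ → negative.
number: or- → singular.
mood: aw- → indicative.
evidentiality: -z → witnessed.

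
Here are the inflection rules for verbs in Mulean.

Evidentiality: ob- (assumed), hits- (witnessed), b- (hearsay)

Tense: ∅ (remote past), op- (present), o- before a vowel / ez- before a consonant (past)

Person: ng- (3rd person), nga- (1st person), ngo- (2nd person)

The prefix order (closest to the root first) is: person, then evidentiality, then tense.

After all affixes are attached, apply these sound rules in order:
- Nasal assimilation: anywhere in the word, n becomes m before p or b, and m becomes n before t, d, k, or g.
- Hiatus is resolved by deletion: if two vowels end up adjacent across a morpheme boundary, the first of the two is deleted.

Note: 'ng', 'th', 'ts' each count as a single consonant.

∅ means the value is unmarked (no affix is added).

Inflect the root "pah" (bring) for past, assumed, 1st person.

obngapah

Attach person 1st person nga- → ngapah.
Attach evidentiality assumed ob- → obngapah.
Attach tense past o- (before vowel 'o') → oobngapah.
Nasal assimilation: no change.
Apply vowel deletion: oobngapah → obngapah.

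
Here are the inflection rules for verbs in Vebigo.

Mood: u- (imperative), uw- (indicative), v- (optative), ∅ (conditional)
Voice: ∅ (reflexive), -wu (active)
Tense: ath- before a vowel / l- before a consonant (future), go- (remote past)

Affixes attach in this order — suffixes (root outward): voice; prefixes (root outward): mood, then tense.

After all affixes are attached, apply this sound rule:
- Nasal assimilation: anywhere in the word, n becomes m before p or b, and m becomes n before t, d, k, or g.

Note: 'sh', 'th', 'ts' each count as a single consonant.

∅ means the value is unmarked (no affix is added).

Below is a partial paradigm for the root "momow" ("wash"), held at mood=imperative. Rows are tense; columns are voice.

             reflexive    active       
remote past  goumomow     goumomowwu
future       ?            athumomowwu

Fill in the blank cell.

athumomow

Attach mood imperative u- → umomow.
voice = reflexive: zero marking, form stays umomow.
Attach tense future ath- (before vowel 'u') → athumomow.
Nasal assimilation: no change.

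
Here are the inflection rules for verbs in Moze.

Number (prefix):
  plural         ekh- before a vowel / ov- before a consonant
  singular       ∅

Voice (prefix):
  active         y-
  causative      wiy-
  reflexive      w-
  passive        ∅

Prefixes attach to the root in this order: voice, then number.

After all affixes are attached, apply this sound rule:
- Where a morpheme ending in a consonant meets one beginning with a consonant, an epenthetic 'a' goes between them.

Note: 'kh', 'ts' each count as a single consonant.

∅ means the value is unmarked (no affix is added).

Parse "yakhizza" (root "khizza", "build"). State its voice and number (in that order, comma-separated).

active, singular

Segment: y-khizza.
voice: y- → active.
number: ∅ → singular.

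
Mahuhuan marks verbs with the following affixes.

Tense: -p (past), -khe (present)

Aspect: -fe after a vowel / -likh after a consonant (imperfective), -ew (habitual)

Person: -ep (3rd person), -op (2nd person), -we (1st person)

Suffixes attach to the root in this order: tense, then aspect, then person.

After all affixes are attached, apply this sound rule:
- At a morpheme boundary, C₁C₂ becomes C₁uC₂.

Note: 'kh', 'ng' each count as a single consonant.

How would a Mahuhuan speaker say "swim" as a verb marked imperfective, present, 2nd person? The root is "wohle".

wohlekhefeop

Attach tense present -khe → wohlekhe.
Attach aspect imperfective -fe (after vowel 'e') → wohlekhefe.
Attach person 2nd person -op → wohlekhefeop.
Epenthesis: no change.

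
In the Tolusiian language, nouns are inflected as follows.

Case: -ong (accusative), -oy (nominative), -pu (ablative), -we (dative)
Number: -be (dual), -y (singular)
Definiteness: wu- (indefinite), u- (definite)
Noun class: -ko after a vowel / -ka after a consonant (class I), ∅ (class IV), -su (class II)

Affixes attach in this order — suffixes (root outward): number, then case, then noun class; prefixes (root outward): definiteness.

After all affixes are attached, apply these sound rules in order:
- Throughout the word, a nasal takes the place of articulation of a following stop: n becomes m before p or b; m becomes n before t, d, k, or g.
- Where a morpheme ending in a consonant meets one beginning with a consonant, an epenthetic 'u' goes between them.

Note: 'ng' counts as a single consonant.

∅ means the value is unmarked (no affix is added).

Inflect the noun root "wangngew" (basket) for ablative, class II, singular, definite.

Attach number singular -y → wangngewy.
Attach case ablative -pu → wangngewypu.
Attach noun class class II -su → wangngewypusu.
Attach definiteness definite u- → uwangngewypusu.
Nasal assimilation: no change.
Apply epenthesis: uwangngewypusu → uwangngewuyupusu.

uwangngewuyupusu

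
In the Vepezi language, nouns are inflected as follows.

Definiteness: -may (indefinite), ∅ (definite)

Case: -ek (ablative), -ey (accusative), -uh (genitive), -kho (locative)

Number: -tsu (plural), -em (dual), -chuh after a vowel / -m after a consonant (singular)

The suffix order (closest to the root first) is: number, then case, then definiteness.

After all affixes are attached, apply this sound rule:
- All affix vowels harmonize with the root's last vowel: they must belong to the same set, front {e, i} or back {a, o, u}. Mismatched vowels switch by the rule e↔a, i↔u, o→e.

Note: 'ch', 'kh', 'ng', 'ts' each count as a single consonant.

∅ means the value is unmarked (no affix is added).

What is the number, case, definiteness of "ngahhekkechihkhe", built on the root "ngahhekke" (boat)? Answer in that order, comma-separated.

Segment: ngahhekke-chuh-kho.
number: -chuh/m → singular.
case: -kho → locative.
definiteness: ∅ → definite.

singular, locative, definite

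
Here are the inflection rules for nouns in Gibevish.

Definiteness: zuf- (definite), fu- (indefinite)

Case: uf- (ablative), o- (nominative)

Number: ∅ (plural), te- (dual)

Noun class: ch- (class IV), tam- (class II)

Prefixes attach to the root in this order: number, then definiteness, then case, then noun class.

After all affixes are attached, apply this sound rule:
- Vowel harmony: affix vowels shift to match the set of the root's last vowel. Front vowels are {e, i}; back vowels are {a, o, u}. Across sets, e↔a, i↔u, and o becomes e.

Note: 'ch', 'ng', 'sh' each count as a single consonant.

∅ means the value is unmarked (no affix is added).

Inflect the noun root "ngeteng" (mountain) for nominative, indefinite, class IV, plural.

number = plural: zero marking, form stays ngeteng.
Attach definiteness indefinite fu- → fungeteng.
Attach case nominative o- → ofungeteng.
Attach noun class class IV ch- → chofungeteng.
Apply vowel harmony: chofungeteng → chefingeteng.

chefingeteng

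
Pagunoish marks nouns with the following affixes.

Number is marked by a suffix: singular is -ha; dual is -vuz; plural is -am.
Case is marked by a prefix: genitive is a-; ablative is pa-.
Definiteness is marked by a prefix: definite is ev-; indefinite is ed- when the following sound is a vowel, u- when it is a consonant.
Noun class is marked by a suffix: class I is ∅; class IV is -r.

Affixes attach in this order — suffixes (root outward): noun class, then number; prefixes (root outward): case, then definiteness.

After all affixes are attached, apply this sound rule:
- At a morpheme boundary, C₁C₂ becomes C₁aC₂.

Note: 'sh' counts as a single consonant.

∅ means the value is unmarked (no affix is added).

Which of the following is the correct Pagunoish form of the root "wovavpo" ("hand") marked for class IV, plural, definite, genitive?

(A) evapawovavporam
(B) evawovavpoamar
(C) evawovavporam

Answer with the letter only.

C

Attach case genitive a- → awovavpo.
Attach noun class class IV -r → awovavpor.
Attach number plural -am → awovavporam.
Attach definiteness definite ev- → evawovavporam.
Epenthesis: no change.
So the correct form is evawovavporam, option (C).
(A) evapawovavporam is wrong: it uses ablative instead of genitive for case.
(B) evawovavpoamar is wrong: it has the affixes in the wrong order.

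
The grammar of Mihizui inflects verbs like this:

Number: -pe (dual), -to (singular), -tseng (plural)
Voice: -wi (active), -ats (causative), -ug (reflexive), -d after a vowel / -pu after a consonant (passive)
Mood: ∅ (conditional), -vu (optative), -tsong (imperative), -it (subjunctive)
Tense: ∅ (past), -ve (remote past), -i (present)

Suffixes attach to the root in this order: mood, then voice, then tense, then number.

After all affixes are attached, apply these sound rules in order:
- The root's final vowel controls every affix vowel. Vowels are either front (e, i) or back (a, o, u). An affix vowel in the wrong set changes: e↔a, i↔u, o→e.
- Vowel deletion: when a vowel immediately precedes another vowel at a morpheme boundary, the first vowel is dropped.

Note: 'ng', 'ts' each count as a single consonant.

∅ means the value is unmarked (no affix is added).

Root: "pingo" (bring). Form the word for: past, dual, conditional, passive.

mood = conditional: zero marking, form stays pingo.
Attach voice passive -d (after vowel 'o') → pingod.
tense = past: zero marking, form stays pingod.
Attach number dual -pe → pingodpe.
Apply vowel harmony: pingodpe → pingodpa.
Vowel deletion: no change.

pingodpa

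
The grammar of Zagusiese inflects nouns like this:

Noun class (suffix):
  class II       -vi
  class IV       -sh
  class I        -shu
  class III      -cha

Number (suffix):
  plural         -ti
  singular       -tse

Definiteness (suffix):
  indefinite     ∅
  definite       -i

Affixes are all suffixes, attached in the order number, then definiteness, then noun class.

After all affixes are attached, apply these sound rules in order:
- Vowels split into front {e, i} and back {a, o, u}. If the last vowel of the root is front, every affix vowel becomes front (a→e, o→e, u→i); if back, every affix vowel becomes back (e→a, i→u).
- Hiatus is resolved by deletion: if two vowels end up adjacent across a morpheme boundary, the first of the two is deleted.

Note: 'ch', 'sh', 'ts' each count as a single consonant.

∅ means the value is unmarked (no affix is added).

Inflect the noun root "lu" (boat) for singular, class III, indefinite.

Attach number singular -tse → lutse.
definiteness = indefinite: zero marking, form stays lutse.
Attach noun class class III -cha → lutsecha.
Apply vowel harmony: lutsecha → lutsacha.
Vowel deletion: no change.

lutsacha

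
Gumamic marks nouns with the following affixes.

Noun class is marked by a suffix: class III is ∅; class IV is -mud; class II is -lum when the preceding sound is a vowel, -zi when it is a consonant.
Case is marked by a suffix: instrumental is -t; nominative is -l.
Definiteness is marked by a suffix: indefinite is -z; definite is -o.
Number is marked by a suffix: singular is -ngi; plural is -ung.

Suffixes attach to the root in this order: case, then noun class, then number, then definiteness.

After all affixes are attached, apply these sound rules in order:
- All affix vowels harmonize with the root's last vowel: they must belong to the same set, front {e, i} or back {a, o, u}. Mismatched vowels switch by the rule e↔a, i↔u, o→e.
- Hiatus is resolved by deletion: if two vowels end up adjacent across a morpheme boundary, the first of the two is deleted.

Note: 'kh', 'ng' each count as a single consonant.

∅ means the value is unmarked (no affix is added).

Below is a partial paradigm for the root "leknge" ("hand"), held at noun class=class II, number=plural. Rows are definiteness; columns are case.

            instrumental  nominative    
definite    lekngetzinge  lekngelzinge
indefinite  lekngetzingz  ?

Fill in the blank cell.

lekngelzingz

Attach case nominative -l → lekngel.
Attach noun class class II -zi (after consonant 'l') → lekngelzi.
Attach number plural -ung → lekngelziung.
Attach definiteness indefinite -z → lekngelziungz.
Apply vowel harmony: lekngelziungz → lekngelziingz.
Apply vowel deletion: lekngelziingz → lekngelzingz.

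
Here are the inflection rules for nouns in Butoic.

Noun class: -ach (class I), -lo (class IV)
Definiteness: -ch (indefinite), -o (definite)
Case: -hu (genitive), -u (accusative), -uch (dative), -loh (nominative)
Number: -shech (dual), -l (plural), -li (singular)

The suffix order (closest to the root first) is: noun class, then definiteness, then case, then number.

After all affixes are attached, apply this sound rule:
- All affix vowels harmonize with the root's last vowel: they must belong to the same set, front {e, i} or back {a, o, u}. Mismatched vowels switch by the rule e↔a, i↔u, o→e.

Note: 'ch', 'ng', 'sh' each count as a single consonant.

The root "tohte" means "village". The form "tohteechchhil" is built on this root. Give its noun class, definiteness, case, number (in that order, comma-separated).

class I, indefinite, genitive, plural

Segment: tohte-ach-ch-hu-l.
noun class: -ach → class I.
definiteness: -ch → indefinite.
case: -hu → genitive.
number: -l → plural.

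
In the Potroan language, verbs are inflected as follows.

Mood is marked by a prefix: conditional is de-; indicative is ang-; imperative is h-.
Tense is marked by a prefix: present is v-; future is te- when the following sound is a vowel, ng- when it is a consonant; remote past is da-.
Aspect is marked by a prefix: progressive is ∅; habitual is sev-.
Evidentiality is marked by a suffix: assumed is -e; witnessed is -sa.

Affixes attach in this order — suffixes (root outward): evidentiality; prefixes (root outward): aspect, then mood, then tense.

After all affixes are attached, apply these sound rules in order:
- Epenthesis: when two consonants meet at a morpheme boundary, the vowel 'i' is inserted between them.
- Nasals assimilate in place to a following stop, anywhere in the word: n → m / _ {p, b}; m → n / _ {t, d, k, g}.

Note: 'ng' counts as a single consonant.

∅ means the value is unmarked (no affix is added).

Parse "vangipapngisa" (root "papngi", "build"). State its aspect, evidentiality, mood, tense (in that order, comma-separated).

Segment: v-ang-papngi-sa.
aspect: ∅ → progressive.
evidentiality: -sa → witnessed.
mood: ang- → indicative.
tense: v- → present.

progressive, witnessed, indicative, present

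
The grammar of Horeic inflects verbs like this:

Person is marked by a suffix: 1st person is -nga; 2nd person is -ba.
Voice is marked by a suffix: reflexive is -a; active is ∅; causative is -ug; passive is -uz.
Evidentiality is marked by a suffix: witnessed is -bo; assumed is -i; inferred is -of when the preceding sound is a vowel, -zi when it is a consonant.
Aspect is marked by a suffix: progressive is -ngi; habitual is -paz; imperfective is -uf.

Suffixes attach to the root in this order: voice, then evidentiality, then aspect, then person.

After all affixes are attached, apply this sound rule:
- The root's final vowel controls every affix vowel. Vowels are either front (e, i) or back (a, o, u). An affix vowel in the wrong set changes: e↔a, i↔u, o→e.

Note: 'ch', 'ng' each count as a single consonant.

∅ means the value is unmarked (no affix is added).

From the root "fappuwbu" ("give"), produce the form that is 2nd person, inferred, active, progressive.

voice = active: zero marking, form stays fappuwbu.
Attach evidentiality inferred -of (after vowel 'u') → fappuwbuof.
Attach aspect progressive -ngi → fappuwbuofngi.
Attach person 2nd person -ba → fappuwbuofngiba.
Apply vowel harmony: fappuwbuofngiba → fappuwbuofnguba.

fappuwbuofnguba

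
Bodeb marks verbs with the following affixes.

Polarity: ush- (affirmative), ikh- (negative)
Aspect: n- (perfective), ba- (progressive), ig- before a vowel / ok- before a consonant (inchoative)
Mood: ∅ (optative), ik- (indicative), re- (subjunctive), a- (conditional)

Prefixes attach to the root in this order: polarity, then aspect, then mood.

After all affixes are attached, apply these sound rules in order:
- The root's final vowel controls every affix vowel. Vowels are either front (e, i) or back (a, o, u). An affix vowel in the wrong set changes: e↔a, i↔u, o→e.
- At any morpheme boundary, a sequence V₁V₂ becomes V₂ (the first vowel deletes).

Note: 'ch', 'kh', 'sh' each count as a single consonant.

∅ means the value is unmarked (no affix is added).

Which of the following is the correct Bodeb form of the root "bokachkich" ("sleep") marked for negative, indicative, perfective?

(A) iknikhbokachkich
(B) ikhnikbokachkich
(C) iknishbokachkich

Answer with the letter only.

A

Attach polarity negative ikh- → ikhbokachkich.
Attach aspect perfective n- → nikhbokachkich.
Attach mood indicative ik- → iknikhbokachkich.
Vowel harmony: no change.
Vowel deletion: no change.
So the correct form is iknikhbokachkich, option (A).
(B) ikhnikbokachkich is wrong: it has the affixes in the wrong order.
(C) iknishbokachkich is wrong: it uses affirmative instead of negative for polarity.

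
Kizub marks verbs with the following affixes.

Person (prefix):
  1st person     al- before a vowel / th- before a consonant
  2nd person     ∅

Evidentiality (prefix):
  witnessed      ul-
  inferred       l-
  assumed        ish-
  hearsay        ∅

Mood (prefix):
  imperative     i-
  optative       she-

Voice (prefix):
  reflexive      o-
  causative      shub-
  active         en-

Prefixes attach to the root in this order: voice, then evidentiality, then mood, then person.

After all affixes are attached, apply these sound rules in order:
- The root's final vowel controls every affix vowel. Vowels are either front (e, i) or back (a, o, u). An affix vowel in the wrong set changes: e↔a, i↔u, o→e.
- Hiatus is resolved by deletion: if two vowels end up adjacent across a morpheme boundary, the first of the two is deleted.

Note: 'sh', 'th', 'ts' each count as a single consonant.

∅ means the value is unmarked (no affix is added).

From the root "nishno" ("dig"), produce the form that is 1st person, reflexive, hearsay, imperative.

Attach voice reflexive o- → onishno.
evidentiality = hearsay: zero marking, form stays onishno.
Attach mood imperative i- → ionishno.
Attach person 1st person al- (before vowel 'i') → alionishno.
Apply vowel harmony: alionishno → aluonishno.
Apply vowel deletion: aluonishno → alonishno.

alonishno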